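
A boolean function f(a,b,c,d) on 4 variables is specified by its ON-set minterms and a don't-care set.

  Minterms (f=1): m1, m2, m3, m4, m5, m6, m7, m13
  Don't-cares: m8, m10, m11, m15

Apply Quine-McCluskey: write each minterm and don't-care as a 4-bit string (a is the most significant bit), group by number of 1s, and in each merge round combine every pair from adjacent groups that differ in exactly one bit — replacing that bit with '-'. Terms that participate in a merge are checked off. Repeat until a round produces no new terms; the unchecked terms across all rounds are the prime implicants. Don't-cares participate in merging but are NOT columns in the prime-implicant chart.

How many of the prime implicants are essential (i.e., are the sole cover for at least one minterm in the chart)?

Round 0: 0001✓ 0010✓ 0011✓ 0100✓ 0101✓ 0110✓ 0111✓ 1000✓ 1010✓ 1011✓ 1101✓ 1111✓
Round 1: -010✓ -011✓ -101✓ -111✓ 0-01✓ 0-10✓ 0-11✓ 00-1✓ 001-✓ 01-0✓ 01-1✓ 010-✓ 011-✓ 1-11✓ 10-0 101-✓ 11-1✓
Round 2: --11 -01- -1-1 0--1 0-1- 01--
PIs = {--11, -01-, -1-1, 0--1, 0-1-, 01--, 10-0}
Coverage chart:
  m1: 0--1 ←essential
  m2: -01-,0-1-
  m3: --11,-01-,0--1,0-1-
  m4: 01-- ←essential
  m5: -1-1,0--1,01--
  m6: 0-1-,01--
  m7: --11,-1-1,0--1,0-1-,01--
  m13: -1-1 ←essential
Essential: -1-1, 0--1, 01--

3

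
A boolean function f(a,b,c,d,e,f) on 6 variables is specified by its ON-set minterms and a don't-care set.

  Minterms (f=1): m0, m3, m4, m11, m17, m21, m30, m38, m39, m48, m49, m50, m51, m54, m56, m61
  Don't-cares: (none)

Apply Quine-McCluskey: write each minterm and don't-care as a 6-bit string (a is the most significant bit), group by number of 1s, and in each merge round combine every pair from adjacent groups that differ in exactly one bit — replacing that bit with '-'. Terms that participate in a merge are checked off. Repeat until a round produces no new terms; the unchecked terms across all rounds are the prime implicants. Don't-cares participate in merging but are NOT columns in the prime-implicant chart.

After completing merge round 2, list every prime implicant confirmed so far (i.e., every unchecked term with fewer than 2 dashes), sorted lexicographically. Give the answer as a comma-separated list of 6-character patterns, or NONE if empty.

-10001, 00-011, 000-00, 010-01, 011110, 1-0110, 10011-, 11-000, 110-10, 111101

size-2^0 implicants → 000000(✓)  000011(✓)  000100(✓)  001011(✓)  010001(✓)  010101(✓)  011110  100110(✓)  100111(✓)  110000(✓)  110001(✓)  110010(✓)  110011(✓)  110110(✓)  111000(✓)  111101
size-2^1 implicants → -10001  00-011  000-00  010-01  1-0110  10011-  11-000  110-10  1100-0(✓)  1100-1(✓)  11000-(✓)  11001-(✓)
size-2^2 implicants → 1100--
Unchecked terms (primes): -10001, 00-011, 000-00, 010-01, 011110, 1-0110, 10011-, 11-000, 110-10, 1100--, 111101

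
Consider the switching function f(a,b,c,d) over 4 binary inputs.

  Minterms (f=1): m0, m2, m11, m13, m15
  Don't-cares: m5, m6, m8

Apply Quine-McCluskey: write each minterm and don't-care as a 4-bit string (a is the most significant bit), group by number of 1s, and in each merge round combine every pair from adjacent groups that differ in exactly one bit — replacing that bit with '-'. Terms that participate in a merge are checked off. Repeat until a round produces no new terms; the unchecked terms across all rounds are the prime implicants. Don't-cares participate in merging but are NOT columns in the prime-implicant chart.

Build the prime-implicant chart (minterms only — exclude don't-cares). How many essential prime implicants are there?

1

Round 0: 0000✓ 0010✓ 0101✓ 0110✓ 1000✓ 1011✓ 1101✓ 1111✓
Round 1: -000 -101 0-10 00-0 1-11 11-1
PIs = {-000, -101, 0-10, 00-0, 1-11, 11-1}
Coverage chart:
  m0: -000,00-0
  m2: 0-10,00-0
  m11: 1-11 ←essential
  m13: -101,11-1
  m15: 1-11,11-1
Essential: 1-11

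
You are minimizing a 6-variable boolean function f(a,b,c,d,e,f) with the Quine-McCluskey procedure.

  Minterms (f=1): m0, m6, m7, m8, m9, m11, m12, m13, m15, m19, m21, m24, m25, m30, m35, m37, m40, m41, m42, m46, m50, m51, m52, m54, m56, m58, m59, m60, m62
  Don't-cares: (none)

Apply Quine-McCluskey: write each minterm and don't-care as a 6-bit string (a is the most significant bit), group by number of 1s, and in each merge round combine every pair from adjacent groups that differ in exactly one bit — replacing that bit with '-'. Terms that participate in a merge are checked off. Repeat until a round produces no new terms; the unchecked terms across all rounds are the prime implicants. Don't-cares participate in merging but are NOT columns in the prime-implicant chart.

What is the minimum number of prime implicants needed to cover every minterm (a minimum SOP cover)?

15

size-2^0 implicants → 000000(✓)  000110(✓)  000111(✓)  001000(✓)  001001(✓)  001011(✓)  001100(✓)  001101(✓)  001111(✓)  010011(✓)  010101  011000(✓)  011001(✓)  011110(✓)  100011(✓)  100101  101000(✓)  101001(✓)  101010(✓)  101110(✓)  110010(✓)  110011(✓)  110100(✓)  110110(✓)  111000(✓)  111010(✓)  111011(✓)  111100(✓)  111110(✓)
size-2^1 implicants → -01000(✓)  -01001(✓)  -10011  -11000(✓)  -11110  0-1000(✓)  0-1001(✓)  00-000  00-111  00011-  001-00(✓)  001-01(✓)  001-11(✓)  0010-1(✓)  00100-(✓)  0011-1(✓)  00110-(✓)  01100-(✓)  1-0011  1-1000(✓)  1-1010(✓)  1-1110(✓)  101-10(✓)  1010-0(✓)  10100-(✓)  11-010(✓)  11-011(✓)  11-100(✓)  11-110(✓)  110-10(✓)  11001-(✓)  1101-0(✓)  111-00(✓)  111-10(✓)  1110-0(✓)  11101-(✓)  1111-0(✓)
size-2^2 implicants → --1000  -0100-  0-100-  001--1  001-0-  1-1-10  1-10-0  11--10  11-01-  11-1-0  111--0
Unchecked terms (primes): --1000, -0100-, -10011, -11110, 0-100-, 00-000, 00-111, 00011-, 001--1, 001-0-, 010101, 1-0011, 1-1-10, 1-10-0, 100101, 11--10, 11-01-, 11-1-0, 111--0
Minterm coverage:
  m0 ⊆ 00-000 [E]
  m6 ⊆ 00011- [E]
  m7 ⊆ 00-111,00011-
  m8 ⊆ --1000,-0100-,0-100-,00-000,001-0-
  m9 ⊆ -0100-,0-100-,001--1,001-0-
  m11 ⊆ 001--1 [E]
  m12 ⊆ 001-0- [E]
  m13 ⊆ 001--1,001-0-
  m15 ⊆ 00-111,001--1
  m19 ⊆ -10011 [E]
  m21 ⊆ 010101 [E]
  m24 ⊆ --1000,0-100-
  m25 ⊆ 0-100- [E]
  m30 ⊆ -11110 [E]
  m35 ⊆ 1-0011 [E]
  m37 ⊆ 100101 [E]
  m40 ⊆ --1000,-0100-,1-10-0
  m41 ⊆ -0100- [E]
  m42 ⊆ 1-1-10,1-10-0
  m46 ⊆ 1-1-10 [E]
  m50 ⊆ 11--10,11-01-
  m51 ⊆ -10011,1-0011,11-01-
  m52 ⊆ 11-1-0 [E]
  m54 ⊆ 11--10,11-1-0
  m56 ⊆ --1000,1-10-0,111--0
  m58 ⊆ 1-1-10,1-10-0,11--10,11-01-,111--0
  m59 ⊆ 11-01- [E]
  m60 ⊆ 11-1-0,111--0
  m62 ⊆ -11110,1-1-10,11--10,11-1-0,111--0
E = {-0100-, -10011, -11110, 0-100-, 00-000, 00011-, 001--1, 001-0-, 010101, 1-0011, 1-1-10, 100101, 11-01-, 11-1-0}
Petrick residual → --1000
Cover = cd'e'f' + b'cd'e' + bc'd'ef + bcdef' + a'cd'e' + a'b'd'e'f' + a'b'c'de + a'b'cf + a'b'ce' + a'bc'de'f + ac'd'ef + acef' + ab'c'de'f + abd'e + abdf'  |cover|=15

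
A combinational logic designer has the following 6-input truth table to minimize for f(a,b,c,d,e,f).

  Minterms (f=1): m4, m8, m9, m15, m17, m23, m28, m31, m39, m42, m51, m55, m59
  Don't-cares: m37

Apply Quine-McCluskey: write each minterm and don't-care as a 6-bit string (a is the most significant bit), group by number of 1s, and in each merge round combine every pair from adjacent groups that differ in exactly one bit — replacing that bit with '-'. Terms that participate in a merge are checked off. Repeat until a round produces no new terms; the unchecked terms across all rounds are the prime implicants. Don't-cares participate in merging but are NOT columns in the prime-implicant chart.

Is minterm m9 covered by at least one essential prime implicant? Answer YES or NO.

YES

Round 0: 000100 001000✓ 001001✓ 001111✓ 010001 010111✓ 011100 011111✓ 100101✓ 100111✓ 101010 110011✓ 110111✓ 111011✓
Round 1: -10111 0-1111 00100- 01-111 1-0111 1001-1 11-011 110-11
PIs = {-10111, 0-1111, 000100, 00100-, 01-111, 010001, 011100, 1-0111, 1001-1, 101010, 11-011, 110-11}
Coverage chart:
  m4: 000100 ←essential
  m8: 00100- ←essential
  m9: 00100- ←essential
  m15: 0-1111 ←essential
  m17: 010001 ←essential
  m23: -10111,01-111
  m28: 011100 ←essential
  m31: 0-1111,01-111
  m39: 1-0111,1001-1
  m42: 101010 ←essential
  m51: 11-011,110-11
  m55: -10111,1-0111,110-11
  m59: 11-011 ←essential
Essential: 0-1111, 000100, 00100-, 010001, 011100, 101010, 11-011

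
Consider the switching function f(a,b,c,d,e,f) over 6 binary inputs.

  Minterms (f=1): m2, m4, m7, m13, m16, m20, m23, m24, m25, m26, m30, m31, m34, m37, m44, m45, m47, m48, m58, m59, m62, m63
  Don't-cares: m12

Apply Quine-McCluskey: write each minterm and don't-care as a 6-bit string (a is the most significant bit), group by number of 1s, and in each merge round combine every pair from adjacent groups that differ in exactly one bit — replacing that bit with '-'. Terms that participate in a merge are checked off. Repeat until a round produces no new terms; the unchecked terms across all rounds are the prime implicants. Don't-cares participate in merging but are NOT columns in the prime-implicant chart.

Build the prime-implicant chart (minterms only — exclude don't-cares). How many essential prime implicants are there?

7

[col 0] 000010*, 000100*, 000111*, 001100*, 001101*, 010000*, 010100*, 010111*, 011000*, 011001*, 011010*, 011110*, 011111*, 100010*, 100101*, 101100*, 101101*, 101111*, 110000*, 111010*, 111011*, 111110*, 111111*
[col 1] -00010, -01100*, -01101*, -10000, -11010*, -11110*, -11111*, 0-0100, 0-0111, 00-100, 00110-*, 01-000, 01-111, 010-00, 011-10*, 0110-0, 01100-, 01111-*, 1-1111, 10-101, 1011-1, 10110-*, 111-10*, 111-11*, 11101-*, 11111-*
[col 2] -0110-, -11-10, -1111-, 111-1-
Prime implicants: -00010, -0110-, -10000, -11-10, -1111-, 0-0100, 0-0111, 00-100, 01-000, 01-111, 010-00, 0110-0, 01100-, 1-1111, 10-101, 1011-1, 111-1-
PI chart (minterm → PIs covering it):
  2 | -00010  (sole → essential)
  4 | 0-0100,00-100
  7 | 0-0111  (sole → essential)
  13 | -0110-  (sole → essential)
  16 | -10000,01-000,010-00
  20 | 0-0100,010-00
  23 | 0-0111,01-111
  24 | 01-000,0110-0,01100-
  25 | 01100-  (sole → essential)
  26 | -11-10,0110-0
  30 | -11-10,-1111-
  31 | -1111-,01-111
  34 | -00010  (sole → essential)
  37 | 10-101  (sole → essential)
  44 | -0110-  (sole → essential)
  45 | -0110-,10-101,1011-1
  47 | 1-1111,1011-1
  48 | -10000  (sole → essential)
  58 | -11-10,111-1-
  59 | 111-1-  (sole → essential)
  62 | -11-10,-1111-,111-1-
  63 | -1111-,1-1111,111-1-
Essential prime implicants: -00010, -0110-, -10000, 0-0111, 01100-, 10-101, 111-1-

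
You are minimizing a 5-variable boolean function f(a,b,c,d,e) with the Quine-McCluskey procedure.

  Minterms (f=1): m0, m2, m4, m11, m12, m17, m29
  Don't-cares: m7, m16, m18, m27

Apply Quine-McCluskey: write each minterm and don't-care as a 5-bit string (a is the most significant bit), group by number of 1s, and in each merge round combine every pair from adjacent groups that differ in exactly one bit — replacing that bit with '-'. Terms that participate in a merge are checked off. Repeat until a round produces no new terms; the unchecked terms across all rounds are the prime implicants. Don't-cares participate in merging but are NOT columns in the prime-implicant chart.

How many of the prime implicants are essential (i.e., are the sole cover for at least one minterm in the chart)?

5

[col 0] 00000*, 00010*, 00100*, 00111, 01011*, 01100*, 10000*, 10001*, 10010*, 11011*, 11101
[col 1] -0000*, -0010*, -1011, 0-100, 00-00, 000-0*, 100-0*, 1000-
[col 2] -00-0
Prime implicants: -00-0, -1011, 0-100, 00-00, 00111, 1000-, 11101
PI chart (minterm → PIs covering it):
  0 | -00-0,00-00
  2 | -00-0  (sole → essential)
  4 | 0-100,00-00
  11 | -1011  (sole → essential)
  12 | 0-100  (sole → essential)
  17 | 1000-  (sole → essential)
  29 | 11101  (sole → essential)
Essential prime implicants: -00-0, -1011, 0-100, 1000-, 11101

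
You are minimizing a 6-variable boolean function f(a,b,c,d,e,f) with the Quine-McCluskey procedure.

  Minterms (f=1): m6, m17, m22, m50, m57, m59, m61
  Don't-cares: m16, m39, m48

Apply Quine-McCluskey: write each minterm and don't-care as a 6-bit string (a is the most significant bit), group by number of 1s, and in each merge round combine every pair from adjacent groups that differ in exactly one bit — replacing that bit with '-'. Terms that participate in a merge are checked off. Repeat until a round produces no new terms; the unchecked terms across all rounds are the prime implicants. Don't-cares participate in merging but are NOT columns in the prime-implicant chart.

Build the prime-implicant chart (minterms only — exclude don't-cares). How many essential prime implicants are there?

Round 0: 000110✓ 010000✓ 010001✓ 010110✓ 100111 110000✓ 110010✓ 111001✓ 111011✓ 111101✓
Round 1: -10000 0-0110 01000- 1100-0 111-01 1110-1
PIs = {-10000, 0-0110, 01000-, 100111, 1100-0, 111-01, 1110-1}
Coverage chart:
  m6: 0-0110 ←essential
  m17: 01000- ←essential
  m22: 0-0110 ←essential
  m50: 1100-0 ←essential
  m57: 111-01,1110-1
  m59: 1110-1 ←essential
  m61: 111-01 ←essential
Essential: 0-0110, 01000-, 1100-0, 111-01, 1110-1

5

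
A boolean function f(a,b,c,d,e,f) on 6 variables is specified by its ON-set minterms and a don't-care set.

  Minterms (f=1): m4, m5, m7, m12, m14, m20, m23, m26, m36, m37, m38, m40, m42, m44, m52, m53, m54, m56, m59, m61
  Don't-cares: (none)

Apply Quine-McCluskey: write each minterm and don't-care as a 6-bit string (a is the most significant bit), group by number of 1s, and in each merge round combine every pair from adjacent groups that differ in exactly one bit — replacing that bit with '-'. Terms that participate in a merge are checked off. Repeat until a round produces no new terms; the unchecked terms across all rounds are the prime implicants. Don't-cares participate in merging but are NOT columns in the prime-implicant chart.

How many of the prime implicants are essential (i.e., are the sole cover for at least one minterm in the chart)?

[col 0] 000100*, 000101*, 000111*, 001100*, 001110*, 010100*, 010111*, 011010, 100100*, 100101*, 100110*, 101000*, 101010*, 101100*, 110100*, 110101*, 110110*, 111000*, 111011, 111101*
[col 1] -00100*, -00101*, -01100*, -10100*, 0-0100*, 0-0111, 00-100*, 0001-1, 00010-*, 0011-0, 1-0100*, 1-0101*, 1-0110*, 1-1000, 10-100*, 1001-0*, 10010-*, 101-00, 1010-0, 11-101, 1101-0*, 11010-*
[col 2] --0100, -0-100, -0010-, 1-01-0, 1-010-
Prime implicants: --0100, -0-100, -0010-, 0-0111, 0001-1, 0011-0, 011010, 1-01-0, 1-010-, 1-1000, 101-00, 1010-0, 11-101, 111011
PI chart (minterm → PIs covering it):
  4 | --0100,-0-100,-0010-
  5 | -0010-,0001-1
  7 | 0-0111,0001-1
  12 | -0-100,0011-0
  14 | 0011-0  (sole → essential)
  20 | --0100  (sole → essential)
  23 | 0-0111  (sole → essential)
  26 | 011010  (sole → essential)
  36 | --0100,-0-100,-0010-,1-01-0,1-010-
  37 | -0010-,1-010-
  38 | 1-01-0  (sole → essential)
  40 | 1-1000,101-00,1010-0
  42 | 1010-0  (sole → essential)
  44 | -0-100,101-00
  52 | --0100,1-01-0,1-010-
  53 | 1-010-,11-101
  54 | 1-01-0  (sole → essential)
  56 | 1-1000  (sole → essential)
  59 | 111011  (sole → essential)
  61 | 11-101  (sole → essential)
Essential prime implicants: --0100, 0-0111, 0011-0, 011010, 1-01-0, 1-1000, 1010-0, 11-101, 111011

9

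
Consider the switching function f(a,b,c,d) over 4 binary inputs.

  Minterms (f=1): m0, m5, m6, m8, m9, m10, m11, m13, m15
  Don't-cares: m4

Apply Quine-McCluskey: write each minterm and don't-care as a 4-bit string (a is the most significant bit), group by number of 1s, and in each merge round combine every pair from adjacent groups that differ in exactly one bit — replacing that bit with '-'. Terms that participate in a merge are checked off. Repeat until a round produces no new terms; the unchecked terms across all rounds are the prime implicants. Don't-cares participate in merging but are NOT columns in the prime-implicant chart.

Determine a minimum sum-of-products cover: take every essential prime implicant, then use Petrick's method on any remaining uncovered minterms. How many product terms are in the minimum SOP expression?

size-2^0 implicants → 0000(✓)  0100(✓)  0101(✓)  0110(✓)  1000(✓)  1001(✓)  1010(✓)  1011(✓)  1101(✓)  1111(✓)
size-2^1 implicants → -000  -101  0-00  01-0  010-  1-01(✓)  1-11(✓)  10-0(✓)  10-1(✓)  100-(✓)  101-(✓)  11-1(✓)
size-2^2 implicants → 1--1  10--
Unchecked terms (primes): -000, -101, 0-00, 01-0, 010-, 1--1, 10--
Minterm coverage:
  m0 ⊆ -000,0-00
  m5 ⊆ -101,010-
  m6 ⊆ 01-0 [E]
  m8 ⊆ -000,10--
  m9 ⊆ 1--1,10--
  m10 ⊆ 10-- [E]
  m11 ⊆ 1--1,10--
  m13 ⊆ -101,1--1
  m15 ⊆ 1--1 [E]
E = {01-0, 1--1, 10--}
Petrick residual → -000, -101
Cover = b'c'd' + bc'd + a'bd' + ad + ab'  |cover|=5

5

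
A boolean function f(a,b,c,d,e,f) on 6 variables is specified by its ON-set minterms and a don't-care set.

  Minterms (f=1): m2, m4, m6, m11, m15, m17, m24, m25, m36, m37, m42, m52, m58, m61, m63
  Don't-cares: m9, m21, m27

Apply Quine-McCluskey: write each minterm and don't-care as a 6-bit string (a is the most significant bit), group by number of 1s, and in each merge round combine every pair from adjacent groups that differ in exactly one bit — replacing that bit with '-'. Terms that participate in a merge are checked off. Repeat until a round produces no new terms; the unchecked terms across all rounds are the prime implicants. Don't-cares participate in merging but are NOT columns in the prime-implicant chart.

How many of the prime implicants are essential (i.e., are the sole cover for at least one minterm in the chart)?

[col 0] 000010*, 000100*, 000110*, 001001*, 001011*, 001111*, 010001*, 010101*, 011000*, 011001*, 011011*, 100100*, 100101*, 101010*, 110100*, 111010*, 111101*, 111111*
[col 1] -00100, 0-1001*, 0-1011*, 000-10, 0001-0, 001-11, 0010-1*, 01-001, 010-01, 0110-1*, 01100-, 1-0100, 1-1010, 10010-, 1111-1
[col 2] 0-10-1
Prime implicants: -00100, 0-10-1, 000-10, 0001-0, 001-11, 01-001, 010-01, 01100-, 1-0100, 1-1010, 10010-, 1111-1
PI chart (minterm → PIs covering it):
  2 | 000-10  (sole → essential)
  4 | -00100,0001-0
  6 | 000-10,0001-0
  11 | 0-10-1,001-11
  15 | 001-11  (sole → essential)
  17 | 01-001,010-01
  24 | 01100-  (sole → essential)
  25 | 0-10-1,01-001,01100-
  36 | -00100,1-0100,10010-
  37 | 10010-  (sole → essential)
  42 | 1-1010  (sole → essential)
  52 | 1-0100  (sole → essential)
  58 | 1-1010  (sole → essential)
  61 | 1111-1  (sole → essential)
  63 | 1111-1  (sole → essential)
Essential prime implicants: 000-10, 001-11, 01100-, 1-0100, 1-1010, 10010-, 1111-1

7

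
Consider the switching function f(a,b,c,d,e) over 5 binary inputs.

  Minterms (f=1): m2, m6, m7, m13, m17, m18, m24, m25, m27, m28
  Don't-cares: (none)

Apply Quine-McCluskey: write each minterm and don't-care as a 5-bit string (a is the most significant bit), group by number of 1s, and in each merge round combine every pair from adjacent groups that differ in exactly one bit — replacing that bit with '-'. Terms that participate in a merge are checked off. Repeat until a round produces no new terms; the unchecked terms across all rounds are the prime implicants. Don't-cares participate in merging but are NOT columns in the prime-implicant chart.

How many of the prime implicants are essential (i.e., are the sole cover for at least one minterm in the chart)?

[col 0] 00010*, 00110*, 00111*, 01101, 10001*, 10010*, 11000*, 11001*, 11011*, 11100*
[col 1] -0010, 00-10, 0011-, 1-001, 11-00, 110-1, 1100-
Prime implicants: -0010, 00-10, 0011-, 01101, 1-001, 11-00, 110-1, 1100-
PI chart (minterm → PIs covering it):
  2 | -0010,00-10
  6 | 00-10,0011-
  7 | 0011-  (sole → essential)
  13 | 01101  (sole → essential)
  17 | 1-001  (sole → essential)
  18 | -0010  (sole → essential)
  24 | 11-00,1100-
  25 | 1-001,110-1,1100-
  27 | 110-1  (sole → essential)
  28 | 11-00  (sole → essential)
Essential prime implicants: -0010, 0011-, 01101, 1-001, 11-00, 110-1

6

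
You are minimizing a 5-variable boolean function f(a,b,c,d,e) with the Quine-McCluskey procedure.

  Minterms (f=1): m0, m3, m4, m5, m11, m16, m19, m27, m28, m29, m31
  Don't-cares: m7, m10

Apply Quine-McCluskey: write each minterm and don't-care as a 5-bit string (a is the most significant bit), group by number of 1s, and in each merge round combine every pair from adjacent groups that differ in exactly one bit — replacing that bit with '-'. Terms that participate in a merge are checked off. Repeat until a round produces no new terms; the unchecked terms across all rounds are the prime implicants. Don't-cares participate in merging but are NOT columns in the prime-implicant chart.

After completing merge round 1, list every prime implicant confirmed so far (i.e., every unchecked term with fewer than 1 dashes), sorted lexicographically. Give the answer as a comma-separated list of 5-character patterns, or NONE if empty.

NONE

[col 0] 00000*, 00011*, 00100*, 00101*, 00111*, 01010*, 01011*, 10000*, 10011*, 11011*, 11100*, 11101*, 11111*
[col 1] -0000, -0011*, -1011*, 0-011*, 00-00, 00-11, 001-1, 0010-, 0101-, 1-011*, 11-11, 111-1, 1110-
[col 2] --011
Prime implicants: --011, -0000, 00-00, 00-11, 001-1, 0010-, 0101-, 11-11, 111-1, 1110-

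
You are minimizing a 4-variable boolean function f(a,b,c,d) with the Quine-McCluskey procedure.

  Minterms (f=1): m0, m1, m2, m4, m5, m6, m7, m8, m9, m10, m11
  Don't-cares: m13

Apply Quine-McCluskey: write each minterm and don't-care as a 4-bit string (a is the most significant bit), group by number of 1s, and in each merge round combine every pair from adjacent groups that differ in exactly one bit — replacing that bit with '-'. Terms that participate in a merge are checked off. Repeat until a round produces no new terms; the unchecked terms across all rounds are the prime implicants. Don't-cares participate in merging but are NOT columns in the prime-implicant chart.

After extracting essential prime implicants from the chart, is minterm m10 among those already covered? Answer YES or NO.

YES

size-2^0 implicants → 0000(✓)  0001(✓)  0010(✓)  0100(✓)  0101(✓)  0110(✓)  0111(✓)  1000(✓)  1001(✓)  1010(✓)  1011(✓)  1101(✓)
size-2^1 implicants → -000(✓)  -001(✓)  -010(✓)  -101(✓)  0-00(✓)  0-01(✓)  0-10(✓)  00-0(✓)  000-(✓)  01-0(✓)  01-1(✓)  010-(✓)  011-(✓)  1-01(✓)  10-0(✓)  10-1(✓)  100-(✓)  101-(✓)
size-2^2 implicants → --01  -0-0  -00-  0--0  0-0-  01--  10--
Unchecked terms (primes): --01, -0-0, -00-, 0--0, 0-0-, 01--, 10--
Minterm coverage:
  m0 ⊆ -0-0,-00-,0--0,0-0-
  m1 ⊆ --01,-00-,0-0-
  m2 ⊆ -0-0,0--0
  m4 ⊆ 0--0,0-0-,01--
  m5 ⊆ --01,0-0-,01--
  m6 ⊆ 0--0,01--
  m7 ⊆ 01-- [E]
  m8 ⊆ -0-0,-00-,10--
  m9 ⊆ --01,-00-,10--
  m10 ⊆ -0-0,10--
  m11 ⊆ 10-- [E]
E = {01--, 10--}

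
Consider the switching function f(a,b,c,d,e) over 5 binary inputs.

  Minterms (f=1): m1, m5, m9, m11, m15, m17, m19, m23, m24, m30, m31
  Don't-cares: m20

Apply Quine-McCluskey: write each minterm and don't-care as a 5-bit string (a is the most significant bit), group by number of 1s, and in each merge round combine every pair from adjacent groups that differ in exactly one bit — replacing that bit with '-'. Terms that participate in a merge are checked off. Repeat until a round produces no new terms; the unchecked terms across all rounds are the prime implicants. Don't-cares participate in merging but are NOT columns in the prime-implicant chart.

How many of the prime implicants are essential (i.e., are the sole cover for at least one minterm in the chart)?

size-2^0 implicants → 00001(✓)  00101(✓)  01001(✓)  01011(✓)  01111(✓)  10001(✓)  10011(✓)  10100  10111(✓)  11000  11110(✓)  11111(✓)
size-2^1 implicants → -0001  -1111  0-001  00-01  01-11  010-1  1-111  10-11  100-1  1111-
Unchecked terms (primes): -0001, -1111, 0-001, 00-01, 01-11, 010-1, 1-111, 10-11, 100-1, 10100, 11000, 1111-
Minterm coverage:
  m1 ⊆ -0001,0-001,00-01
  m5 ⊆ 00-01 [E]
  m9 ⊆ 0-001,010-1
  m11 ⊆ 01-11,010-1
  m15 ⊆ -1111,01-11
  m17 ⊆ -0001,100-1
  m19 ⊆ 10-11,100-1
  m23 ⊆ 1-111,10-11
  m24 ⊆ 11000 [E]
  m30 ⊆ 1111- [E]
  m31 ⊆ -1111,1-111,1111-
E = {00-01, 11000, 1111-}

3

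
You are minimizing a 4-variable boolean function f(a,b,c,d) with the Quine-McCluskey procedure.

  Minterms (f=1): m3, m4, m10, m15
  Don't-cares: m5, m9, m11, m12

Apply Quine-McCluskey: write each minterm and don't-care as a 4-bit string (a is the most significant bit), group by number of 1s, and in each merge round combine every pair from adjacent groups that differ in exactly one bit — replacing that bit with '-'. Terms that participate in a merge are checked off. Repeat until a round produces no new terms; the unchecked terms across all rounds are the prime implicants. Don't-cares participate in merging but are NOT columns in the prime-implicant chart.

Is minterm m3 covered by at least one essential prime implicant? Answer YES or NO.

size-2^0 implicants → 0011(✓)  0100(✓)  0101(✓)  1001(✓)  1010(✓)  1011(✓)  1100(✓)  1111(✓)
size-2^1 implicants → -011  -100  010-  1-11  10-1  101-
Unchecked terms (primes): -011, -100, 010-, 1-11, 10-1, 101-
Minterm coverage:
  m3 ⊆ -011 [E]
  m4 ⊆ -100,010-
  m10 ⊆ 101- [E]
  m15 ⊆ 1-11 [E]
E = {-011, 1-11, 101-}

YES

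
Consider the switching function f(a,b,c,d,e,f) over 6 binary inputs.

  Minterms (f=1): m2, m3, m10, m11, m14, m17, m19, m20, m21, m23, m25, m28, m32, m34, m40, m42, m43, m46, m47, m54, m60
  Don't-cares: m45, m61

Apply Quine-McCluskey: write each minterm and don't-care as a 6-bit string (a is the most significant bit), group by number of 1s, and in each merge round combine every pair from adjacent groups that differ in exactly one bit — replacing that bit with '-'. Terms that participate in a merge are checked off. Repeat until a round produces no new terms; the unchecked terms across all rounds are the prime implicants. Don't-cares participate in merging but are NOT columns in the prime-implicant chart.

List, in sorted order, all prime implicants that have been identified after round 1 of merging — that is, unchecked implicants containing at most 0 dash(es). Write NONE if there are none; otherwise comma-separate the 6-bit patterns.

Round 0: 000010✓ 000011✓ 001010✓ 001011✓ 001110✓ 010001✓ 010011✓ 010100✓ 010101✓ 010111✓ 011001✓ 011100✓ 100000✓ 100010✓ 101000✓ 101010✓ 101011✓ 101101✓ 101110✓ 101111✓ 110110 111100✓ 111101✓
Round 1: -00010✓ -01010✓ -01011✓ -01110✓ -11100 0-0011 00-010✓ 00-011✓ 00001-✓ 001-10✓ 00101-✓ 01-001 01-100 010-01✓ 010-11✓ 0100-1✓ 0101-1✓ 01010- 1-1101 10-000✓ 10-010✓ 1000-0✓ 101-10✓ 101-11✓ 1010-0✓ 10101-✓ 1011-1 10111-✓ 11110-
Round 2: -0-010 -01-10 -0101- 00-01- 010--1 10-0-0 101-1-
PIs = {-0-010, -01-10, -0101-, -11100, 0-0011, 00-01-, 01-001, 01-100, 010--1, 01010-, 1-1101, 10-0-0, 101-1-, 1011-1, 110110, 11110-}

110110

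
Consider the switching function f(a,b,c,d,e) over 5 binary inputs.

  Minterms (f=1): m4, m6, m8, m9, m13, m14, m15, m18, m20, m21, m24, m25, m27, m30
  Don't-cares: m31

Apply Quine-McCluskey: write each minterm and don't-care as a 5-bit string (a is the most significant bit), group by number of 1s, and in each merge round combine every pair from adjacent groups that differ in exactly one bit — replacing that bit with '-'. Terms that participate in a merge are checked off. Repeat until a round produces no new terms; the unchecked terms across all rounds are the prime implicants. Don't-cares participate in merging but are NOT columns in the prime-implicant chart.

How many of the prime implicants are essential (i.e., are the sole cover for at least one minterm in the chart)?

Round 0: 00100✓ 00110✓ 01000✓ 01001✓ 01101✓ 01110✓ 01111✓ 10010 10100✓ 10101✓ 11000✓ 11001✓ 11011✓ 11110✓ 11111✓
Round 1: -0100 -1000✓ -1001✓ -1110✓ -1111✓ 0-110 001-0 01-01 0100-✓ 011-1 0111-✓ 1010- 11-11 110-1 1100-✓ 1111-✓
Round 2: -100- -111-
PIs = {-0100, -100-, -111-, 0-110, 001-0, 01-01, 011-1, 10010, 1010-, 11-11, 110-1}
Coverage chart:
  m4: -0100,001-0
  m6: 0-110,001-0
  m8: -100- ←essential
  m9: -100-,01-01
  m13: 01-01,011-1
  m14: -111-,0-110
  m15: -111-,011-1
  m18: 10010 ←essential
  m20: -0100,1010-
  m21: 1010- ←essential
  m24: -100- ←essential
  m25: -100-,110-1
  m27: 11-11,110-1
  m30: -111- ←essential
Essential: -100-, -111-, 10010, 1010-

4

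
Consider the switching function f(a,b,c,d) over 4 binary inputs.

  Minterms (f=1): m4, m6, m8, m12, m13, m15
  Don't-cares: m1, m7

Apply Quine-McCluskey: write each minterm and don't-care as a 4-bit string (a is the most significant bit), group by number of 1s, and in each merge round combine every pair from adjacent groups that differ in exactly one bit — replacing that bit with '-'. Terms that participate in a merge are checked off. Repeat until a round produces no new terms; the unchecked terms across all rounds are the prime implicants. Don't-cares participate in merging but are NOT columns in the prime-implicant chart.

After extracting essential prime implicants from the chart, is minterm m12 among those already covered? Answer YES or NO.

size-2^0 implicants → 0001  0100(✓)  0110(✓)  0111(✓)  1000(✓)  1100(✓)  1101(✓)  1111(✓)
size-2^1 implicants → -100  -111  01-0  011-  1-00  11-1  110-
Unchecked terms (primes): -100, -111, 0001, 01-0, 011-, 1-00, 11-1, 110-
Minterm coverage:
  m4 ⊆ -100,01-0
  m6 ⊆ 01-0,011-
  m8 ⊆ 1-00 [E]
  m12 ⊆ -100,1-00,110-
  m13 ⊆ 11-1,110-
  m15 ⊆ -111,11-1
E = {1-00}

YES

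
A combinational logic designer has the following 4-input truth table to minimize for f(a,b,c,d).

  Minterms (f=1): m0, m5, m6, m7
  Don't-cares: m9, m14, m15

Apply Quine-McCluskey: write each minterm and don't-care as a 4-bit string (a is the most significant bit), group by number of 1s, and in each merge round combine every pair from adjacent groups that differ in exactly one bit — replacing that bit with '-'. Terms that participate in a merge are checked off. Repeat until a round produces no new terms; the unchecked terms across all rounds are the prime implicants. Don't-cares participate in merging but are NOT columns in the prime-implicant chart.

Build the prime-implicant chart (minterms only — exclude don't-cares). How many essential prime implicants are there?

3

size-2^0 implicants → 0000  0101(✓)  0110(✓)  0111(✓)  1001  1110(✓)  1111(✓)
size-2^1 implicants → -110(✓)  -111(✓)  01-1  011-(✓)  111-(✓)
size-2^2 implicants → -11-
Unchecked terms (primes): -11-, 0000, 01-1, 1001
Minterm coverage:
  m0 ⊆ 0000 [E]
  m5 ⊆ 01-1 [E]
  m6 ⊆ -11- [E]
  m7 ⊆ -11-,01-1
E = {-11-, 0000, 01-1}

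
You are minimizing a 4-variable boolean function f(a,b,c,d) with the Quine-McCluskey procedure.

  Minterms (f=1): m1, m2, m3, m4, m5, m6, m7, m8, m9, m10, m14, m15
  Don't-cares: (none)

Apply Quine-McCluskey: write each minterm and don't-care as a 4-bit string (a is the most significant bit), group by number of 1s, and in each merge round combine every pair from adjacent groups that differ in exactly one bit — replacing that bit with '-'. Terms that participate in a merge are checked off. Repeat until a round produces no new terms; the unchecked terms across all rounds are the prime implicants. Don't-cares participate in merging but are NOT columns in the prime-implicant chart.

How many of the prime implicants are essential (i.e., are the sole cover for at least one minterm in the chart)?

Round 0: 0001✓ 0010✓ 0011✓ 0100✓ 0101✓ 0110✓ 0111✓ 1000✓ 1001✓ 1010✓ 1110✓ 1111✓
Round 1: -001 -010✓ -110✓ -111✓ 0-01✓ 0-10✓ 0-11✓ 00-1✓ 001-✓ 01-0✓ 01-1✓ 010-✓ 011-✓ 1-10✓ 10-0 100- 111-✓
Round 2: --10 -11- 0--1 0-1- 01--
PIs = {--10, -001, -11-, 0--1, 0-1-, 01--, 10-0, 100-}
Coverage chart:
  m1: -001,0--1
  m2: --10,0-1-
  m3: 0--1,0-1-
  m4: 01-- ←essential
  m5: 0--1,01--
  m6: --10,-11-,0-1-,01--
  m7: -11-,0--1,0-1-,01--
  m8: 10-0,100-
  m9: -001,100-
  m10: --10,10-0
  m14: --10,-11-
  m15: -11- ←essential
Essential: -11-, 01--

2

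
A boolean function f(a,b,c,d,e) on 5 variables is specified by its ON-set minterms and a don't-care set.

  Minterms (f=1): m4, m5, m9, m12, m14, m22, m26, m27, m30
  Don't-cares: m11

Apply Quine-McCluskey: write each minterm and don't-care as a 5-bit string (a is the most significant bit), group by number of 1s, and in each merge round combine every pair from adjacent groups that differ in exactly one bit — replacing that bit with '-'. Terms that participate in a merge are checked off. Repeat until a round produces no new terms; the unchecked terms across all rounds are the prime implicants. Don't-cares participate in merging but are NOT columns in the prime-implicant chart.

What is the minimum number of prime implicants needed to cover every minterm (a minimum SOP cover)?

5

[col 0] 00100*, 00101*, 01001*, 01011*, 01100*, 01110*, 10110*, 11010*, 11011*, 11110*
[col 1] -1011, -1110, 0-100, 0010-, 010-1, 011-0, 1-110, 11-10, 1101-
Prime implicants: -1011, -1110, 0-100, 0010-, 010-1, 011-0, 1-110, 11-10, 1101-
PI chart (minterm → PIs covering it):
  4 | 0-100,0010-
  5 | 0010-  (sole → essential)
  9 | 010-1  (sole → essential)
  12 | 0-100,011-0
  14 | -1110,011-0
  22 | 1-110  (sole → essential)
  26 | 11-10,1101-
  27 | -1011,1101-
  30 | -1110,1-110,11-10
Essential prime implicants: 0010-, 010-1, 1-110
Petrick residual → 011-0, 1101-
Minimum SOP uses 5 PIs: a'b'cd' + a'bc'e + a'bce' + acde' + abc'd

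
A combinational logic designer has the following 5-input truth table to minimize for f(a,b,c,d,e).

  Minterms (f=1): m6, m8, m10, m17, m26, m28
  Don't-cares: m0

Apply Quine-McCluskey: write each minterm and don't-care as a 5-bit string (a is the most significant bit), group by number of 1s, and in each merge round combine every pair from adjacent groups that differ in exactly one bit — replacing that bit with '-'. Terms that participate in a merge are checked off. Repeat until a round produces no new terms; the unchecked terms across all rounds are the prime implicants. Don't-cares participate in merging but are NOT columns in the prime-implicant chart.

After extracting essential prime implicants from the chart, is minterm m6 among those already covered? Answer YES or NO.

[col 0] 00000*, 00110, 01000*, 01010*, 10001, 11010*, 11100
[col 1] -1010, 0-000, 010-0
Prime implicants: -1010, 0-000, 00110, 010-0, 10001, 11100
PI chart (minterm → PIs covering it):
  6 | 00110  (sole → essential)
  8 | 0-000,010-0
  10 | -1010,010-0
  17 | 10001  (sole → essential)
  26 | -1010  (sole → essential)
  28 | 11100  (sole → essential)
Essential prime implicants: -1010, 00110, 10001, 11100

YES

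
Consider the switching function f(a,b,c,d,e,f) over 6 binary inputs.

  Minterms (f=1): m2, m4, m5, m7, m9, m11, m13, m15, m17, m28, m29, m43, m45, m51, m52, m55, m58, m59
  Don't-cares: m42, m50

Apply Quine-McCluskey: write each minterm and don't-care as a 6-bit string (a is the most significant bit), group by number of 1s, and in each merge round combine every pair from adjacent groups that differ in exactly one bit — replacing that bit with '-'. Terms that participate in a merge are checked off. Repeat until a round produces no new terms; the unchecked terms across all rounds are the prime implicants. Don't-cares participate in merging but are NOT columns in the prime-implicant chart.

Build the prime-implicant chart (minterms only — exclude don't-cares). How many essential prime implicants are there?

9

Round 0: 000010 000100✓ 000101✓ 000111✓ 001001✓ 001011✓ 001101✓ 001111✓ 010001 011100✓ 011101✓ 101010✓ 101011✓ 101101✓ 110010✓ 110011✓ 110100 110111✓ 111010✓ 111011✓
Round 1: -01011 -01101 0-1101 00-101✓ 00-111✓ 0001-1✓ 00010- 001-01✓ 001-11✓ 0010-1✓ 0011-1✓ 01110- 1-1010✓ 1-1011✓ 10101-✓ 11-010✓ 11-011✓ 110-11 11001-✓ 11101-✓
Round 2: 00-1-1 001--1 1-101- 11-01-
PIs = {-01011, -01101, 0-1101, 00-1-1, 000010, 00010-, 001--1, 010001, 01110-, 1-101-, 11-01-, 110-11, 110100}
Coverage chart:
  m2: 000010 ←essential
  m4: 00010- ←essential
  m5: 00-1-1,00010-
  m7: 00-1-1 ←essential
  m9: 001--1 ←essential
  m11: -01011,001--1
  m13: -01101,0-1101,00-1-1,001--1
  m15: 00-1-1,001--1
  m17: 010001 ←essential
  m28: 01110- ←essential
  m29: 0-1101,01110-
  m43: -01011,1-101-
  m45: -01101 ←essential
  m51: 11-01-,110-11
  m52: 110100 ←essential
  m55: 110-11 ←essential
  m58: 1-101-,11-01-
  m59: 1-101-,11-01-
Essential: -01101, 00-1-1, 000010, 00010-, 001--1, 010001, 01110-, 110-11, 110100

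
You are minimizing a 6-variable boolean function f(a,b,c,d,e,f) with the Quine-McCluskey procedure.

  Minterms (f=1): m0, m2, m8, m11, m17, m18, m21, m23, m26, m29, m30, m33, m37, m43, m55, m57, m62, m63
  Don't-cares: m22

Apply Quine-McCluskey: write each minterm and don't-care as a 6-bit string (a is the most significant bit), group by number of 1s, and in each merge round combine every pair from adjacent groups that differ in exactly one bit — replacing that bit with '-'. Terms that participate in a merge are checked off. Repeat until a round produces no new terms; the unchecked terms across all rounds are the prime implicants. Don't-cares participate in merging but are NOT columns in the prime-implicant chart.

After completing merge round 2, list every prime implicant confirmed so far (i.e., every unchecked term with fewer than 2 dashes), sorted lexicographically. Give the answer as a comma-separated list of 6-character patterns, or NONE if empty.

size-2^0 implicants → 000000(✓)  000010(✓)  001000(✓)  001011(✓)  010001(✓)  010010(✓)  010101(✓)  010110(✓)  010111(✓)  011010(✓)  011101(✓)  011110(✓)  100001(✓)  100101(✓)  101011(✓)  110111(✓)  111001  111110(✓)  111111(✓)
size-2^1 implicants → -01011  -10111  -11110  0-0010  00-000  0000-0  01-010(✓)  01-101  01-110(✓)  010-01  010-10(✓)  0101-1  01011-  011-10(✓)  100-01  11-111  11111-
size-2^2 implicants → 01--10
Unchecked terms (primes): -01011, -10111, -11110, 0-0010, 00-000, 0000-0, 01--10, 01-101, 010-01, 0101-1, 01011-, 100-01, 11-111, 111001, 11111-

-01011, -10111, -11110, 0-0010, 00-000, 0000-0, 01-101, 010-01, 0101-1, 01011-, 100-01, 11-111, 111001, 11111-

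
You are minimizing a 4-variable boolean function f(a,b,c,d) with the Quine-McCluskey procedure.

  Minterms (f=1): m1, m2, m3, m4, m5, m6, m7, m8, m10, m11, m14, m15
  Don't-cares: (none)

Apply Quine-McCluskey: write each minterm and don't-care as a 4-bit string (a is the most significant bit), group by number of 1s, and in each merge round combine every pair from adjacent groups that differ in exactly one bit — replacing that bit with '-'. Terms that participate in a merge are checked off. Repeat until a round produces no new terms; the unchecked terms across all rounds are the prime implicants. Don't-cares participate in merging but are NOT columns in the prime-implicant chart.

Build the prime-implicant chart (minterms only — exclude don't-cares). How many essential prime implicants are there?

4

Round 0: 0001✓ 0010✓ 0011✓ 0100✓ 0101✓ 0110✓ 0111✓ 1000✓ 1010✓ 1011✓ 1110✓ 1111✓
Round 1: -010✓ -011✓ -110✓ -111✓ 0-01✓ 0-10✓ 0-11✓ 00-1✓ 001-✓ 01-0✓ 01-1✓ 010-✓ 011-✓ 1-10✓ 1-11✓ 10-0 101-✓ 111-✓
Round 2: --10✓ --11✓ -01-✓ -11-✓ 0--1 0-1-✓ 01-- 1-1-✓
Round 3: --1-
PIs = {--1-, 0--1, 01--, 10-0}
Coverage chart:
  m1: 0--1 ←essential
  m2: --1- ←essential
  m3: --1-,0--1
  m4: 01-- ←essential
  m5: 0--1,01--
  m6: --1-,01--
  m7: --1-,0--1,01--
  m8: 10-0 ←essential
  m10: --1-,10-0
  m11: --1- ←essential
  m14: --1- ←essential
  m15: --1- ←essential
Essential: --1-, 0--1, 01--, 10-0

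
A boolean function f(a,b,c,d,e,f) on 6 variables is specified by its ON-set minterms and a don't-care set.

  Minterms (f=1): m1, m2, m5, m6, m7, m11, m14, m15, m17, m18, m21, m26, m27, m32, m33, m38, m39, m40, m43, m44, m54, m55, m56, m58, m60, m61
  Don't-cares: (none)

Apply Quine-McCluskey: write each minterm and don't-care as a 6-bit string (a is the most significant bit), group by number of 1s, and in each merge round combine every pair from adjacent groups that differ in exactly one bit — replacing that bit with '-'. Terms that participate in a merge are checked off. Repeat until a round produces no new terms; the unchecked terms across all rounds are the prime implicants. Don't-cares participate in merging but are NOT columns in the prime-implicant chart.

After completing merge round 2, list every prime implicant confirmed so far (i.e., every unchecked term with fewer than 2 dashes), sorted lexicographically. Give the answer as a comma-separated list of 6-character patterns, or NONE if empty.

[col 0] 000001*, 000010*, 000101*, 000110*, 000111*, 001011*, 001110*, 001111*, 010001*, 010010*, 010101*, 011010*, 011011*, 100000*, 100001*, 100110*, 100111*, 101000*, 101011*, 101100*, 110110*, 110111*, 111000*, 111010*, 111100*, 111101*
[col 1] -00001, -00110*, -00111*, -01011, -11010, 0-0001*, 0-0010, 0-0101*, 0-1011, 00-110*, 00-111*, 000-01*, 000-10, 0001-1, 00011-*, 001-11, 00111-*, 01-010, 010-01*, 01101-, 1-0110*, 1-0111*, 1-1000*, 1-1100*, 10-000, 10000-, 10011-*, 101-00*, 11011-*, 111-00*, 1110-0, 11110-
[col 2] -0011-, 0-0-01, 00-11-, 1-011-, 1-1-00
Prime implicants: -00001, -0011-, -01011, -11010, 0-0-01, 0-0010, 0-1011, 00-11-, 000-10, 0001-1, 001-11, 01-010, 01101-, 1-011-, 1-1-00, 10-000, 10000-, 1110-0, 11110-

-00001, -01011, -11010, 0-0010, 0-1011, 000-10, 0001-1, 001-11, 01-010, 01101-, 10-000, 10000-, 1110-0, 11110-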